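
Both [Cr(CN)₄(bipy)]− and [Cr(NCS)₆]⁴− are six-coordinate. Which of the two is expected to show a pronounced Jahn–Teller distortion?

[Cr(NCS)₆]⁴−

[Cr(CN)₄(bipy)]−: Summing ligand charges against the −1 overall charge gives an oxidation state of +3 for chromium. Chromium is a group-6 element; Cr(III) is therefore d³. The d³ configuration leaves the e_g set evenly filled (or empty) — no strong Jahn–Teller driving force.
[Cr(NCS)₆]⁴−: Ligand charges: each isothiocyanate is −1. With an overall charge of −4 the chromium centre must be in the +2 oxidation state. Cr sits in group 6, so the d-electron count is 6 − 2 = 4. Isothiocyanate is a weak-field ligand for a first-row metal, so the complex is high-spin. The t₂g³e_g¹ (high-spin) configuration has an unevenly filled e_g set; the Jahn–Teller theorem predicts a tetragonal distortion (typically axial elongation) to lift the degeneracy.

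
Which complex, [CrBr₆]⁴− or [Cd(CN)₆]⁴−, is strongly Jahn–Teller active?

[CrBr₆]⁴−: Each bromide is −1; balancing the −4 overall charge requires Cr(II). Chromium is a group-6 element; Cr(II) is therefore d⁴. Bromide is a weak-field ligand for a first-row metal, so the complex is high-spin. The t₂g³e_g¹ (high-spin) configuration has an unevenly filled e_g set; the Jahn–Teller theorem predicts a tetragonal distortion (typically axial elongation) to lift the degeneracy.
[Cd(CN)₆]⁴−: Ligand charges: each cyanide is −1. With an overall charge of −4 the cadmium centre must be in the +2 oxidation state. Cd sits in group 12, so the d-electron count is 12 − 2 = 10. The d¹⁰ configuration leaves the e_g set evenly filled (or empty) — no strong Jahn–Teller driving force.

[CrBr₆]⁴−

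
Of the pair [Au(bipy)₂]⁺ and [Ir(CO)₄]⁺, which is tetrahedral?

[Au(bipy)₂]⁺

For [Au(bipy)₂]⁺: Ligand charges: 2,2′-bipyridine is neutral. With an overall charge of +1 the gold centre must be in the +1 oxidation state. Au sits in group 11, so the d-electron count is 11 − 1 = 10. A d¹⁰ ion has no crystal-field stabilisation preference between square planar and tetrahedral, so four ligands adopt the sterically favoured tetrahedral geometry. → tetrahedral.
For [Ir(CO)₄]⁺: Carbonyl is neutral; balancing the +1 overall charge requires Ir(I). Ir sits in group 9, so the d-electron count is 9 − 1 = 8. A 5d d⁸ ion has a large crystal-field splitting; square planar leaves the high-energy d_{x²−y²} orbital empty and maximises CFSE. → square planar.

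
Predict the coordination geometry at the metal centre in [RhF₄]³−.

Each fluoride is −1; balancing the −3 overall charge requires Rh(I).
Rh sits in group 9, so the d-electron count is 9 − 1 = 8.
With 4 monodentate ligands the coordination number is 4.
A 4d d⁸ ion has a large crystal-field splitting; square planar leaves the high-energy d_{x²−y²} orbital empty and maximises CFSE.

square planar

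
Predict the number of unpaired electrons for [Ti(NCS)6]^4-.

2

Ligand charges: each isothiocyanate is −1. With an overall charge of −4 the titanium centre must be in the +2 oxidation state.
Group 4 minus oxidation state 2 gives a d² configuration.
In an octahedral field the d² configuration is t₂g²e_g⁰ (only one arrangement possible), giving 2 unpaired electrons.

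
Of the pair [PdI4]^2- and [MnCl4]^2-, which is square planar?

[PdI4]^2-

For [PdI4]^2-: Each iodide is −1; balancing the −2 overall charge requires Pd(II). Group 10 minus oxidation state 2 gives a d⁸ configuration. A 4d d⁸ ion has a large crystal-field splitting; square planar leaves the high-energy d_{x²−y²} orbital empty and maximises CFSE. → square planar.
For [MnCl4]^2-: Each chloride is −1; balancing the −2 overall charge requires Mn(II). Manganese is a group-7 element; Mn(II) is therefore d⁵. A high-spin d⁵ ion has zero CFSE in either geometry, so four ligands adopt the sterically favoured tetrahedral geometry. → tetrahedral.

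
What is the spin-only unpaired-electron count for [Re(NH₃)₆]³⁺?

Ligand charges: ammonia is neutral. With an overall charge of +3 the rhenium centre must be in the +3 oxidation state.
Re sits in group 7, so the d-electron count is 7 − 3 = 4.
The spin state decides the count: a 5d ion has a large Δₒ and is invariably low-spin.
An octahedral low-spin d⁴ ion is t₂g⁴e_g⁰, giving 2 unpaired electrons.

2 unpaired electrons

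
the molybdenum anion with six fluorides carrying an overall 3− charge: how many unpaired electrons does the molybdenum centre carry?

3

Summing ligand charges against the −3 overall charge gives an oxidation state of +3 for molybdenum.
Mo sits in group 6, so the d-electron count is 6 − 3 = 3.
In an octahedral field the d³ configuration is t₂g³e_g⁰ (only one arrangement possible), giving 3 unpaired electrons.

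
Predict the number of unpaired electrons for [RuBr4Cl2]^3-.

Each bromide is −1; each chloride is −1; balancing the −3 overall charge requires Ru(III).
Group 8 minus oxidation state 3 gives a d⁵ configuration.
The spin state decides the count: a 4d ion has a large Δₒ and is invariably low-spin.
An octahedral low-spin d⁵ ion is t₂g⁵e_g⁰, giving 1 unpaired electron.

1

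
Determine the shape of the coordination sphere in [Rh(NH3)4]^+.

square planar

Ammonia is neutral; balancing the +1 overall charge requires Rh(I).
Rh sits in group 9, so the d-electron count is 9 − 1 = 8.
Coordination number: 4.
A 4d d⁸ ion has a large crystal-field splitting; square planar leaves the high-energy d_{x²−y²} orbital empty and maximises CFSE.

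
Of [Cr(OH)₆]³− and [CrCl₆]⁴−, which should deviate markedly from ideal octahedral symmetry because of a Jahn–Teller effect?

[CrCl₆]⁴−

[Cr(OH)₆]³−: Summing ligand charges against the −3 overall charge gives an oxidation state of +3 for chromium. Group 6 minus oxidation state 3 gives a d³ configuration. The d³ configuration leaves the e_g set evenly filled (or empty) — no strong Jahn–Teller driving force.
[CrCl₆]⁴−: Ligand charges: each chloride is −1. With an overall charge of −4 the chromium centre must be in the +2 oxidation state. Group 6 minus oxidation state 2 gives a d⁴ configuration. Chloride is a weak-field ligand for a first-row metal, so the complex is high-spin. The t₂g³e_g¹ (high-spin) configuration has an unevenly filled e_g set; the Jahn–Teller theorem predicts a tetragonal distortion (typically axial elongation) to lift the degeneracy.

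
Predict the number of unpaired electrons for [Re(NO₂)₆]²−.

3 unpaired electrons

Summing ligand charges against the −2 overall charge gives an oxidation state of +4 for rhenium.
Group 7 minus oxidation state 4 gives a d³ configuration.
In an octahedral field the d³ configuration is t₂g³e_g⁰ (only one arrangement possible), giving 3 unpaired electrons.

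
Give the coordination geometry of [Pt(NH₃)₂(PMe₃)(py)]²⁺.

Ammonia is neutral; trimethylphosphine is neutral; pyridine is neutral; balancing the +2 overall charge requires Pt(II).
Group 10 minus oxidation state 2 gives a d⁸ configuration.
Coordination number: 4.
A 5d d⁸ ion has a large crystal-field splitting; square planar leaves the high-energy d_{x²−y²} orbital empty and maximises CFSE.

square planar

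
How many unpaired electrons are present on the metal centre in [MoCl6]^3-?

Summing ligand charges against the −3 overall charge gives an oxidation state of +3 for molybdenum.
Mo sits in group 6, so the d-electron count is 6 − 3 = 3.
In an octahedral field the d³ configuration is t₂g³e_g⁰ (only one arrangement possible), giving 3 unpaired electrons.

3 unpaired electrons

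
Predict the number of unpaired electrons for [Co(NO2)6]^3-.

0 unpaired electrons

Each nitro (N-bound nitrite) is −1; balancing the −3 overall charge requires Co(III).
Co sits in group 9, so the d-electron count is 9 − 3 = 6.
The spin state decides the count: Co(III) has an exceptionally large octahedral splitting and is low-spin with essentially every ligand except fluoride.
An octahedral low-spin d⁶ ion is t₂g⁶e_g⁰, giving 0 unpaired electrons.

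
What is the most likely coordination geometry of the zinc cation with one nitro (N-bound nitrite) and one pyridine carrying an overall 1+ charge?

Ligand charges: each nitro (N-bound nitrite) is −1; pyridine is neutral. With an overall charge of +1 the zinc centre must be in the +2 oxidation state.
Zinc is a group-12 element; Zn(II) is therefore d¹⁰.
With 2 monodentate ligands the coordination number is 2.
A d¹⁰ ion with only two ligands adopts a linear arrangement (sp hybridisation; no CFSE preference).

linear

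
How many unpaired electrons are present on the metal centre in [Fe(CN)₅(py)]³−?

Ligand charges: each cyanide is −1; pyridine is neutral. With an overall charge of −3 the iron centre must be in the +2 oxidation state.
Group 8 minus oxidation state 2 gives a d⁶ configuration.
The spin state decides the count: Cyanide is a strong-field ligand (high in the spectrochemical series) for a first-row metal, so the complex is low-spin.
An octahedral low-spin d⁶ ion is t₂g⁶e_g⁰, giving 0 unpaired electrons.

0 unpaired electrons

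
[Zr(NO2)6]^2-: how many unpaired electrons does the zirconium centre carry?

Each nitro (N-bound nitrite) is −1; balancing the −2 overall charge requires Zr(IV).
Group 4 minus oxidation state 4 gives a d⁰ configuration.
In an octahedral field the d⁰ configuration is t₂g⁰e_g⁰, giving 0 unpaired electrons.

0 unpaired electrons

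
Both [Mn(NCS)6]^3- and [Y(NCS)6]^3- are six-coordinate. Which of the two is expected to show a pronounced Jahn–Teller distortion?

[Mn(NCS)6]^3-

[Mn(NCS)6]^3-: Ligand charges: each isothiocyanate is −1. With an overall charge of −3 the manganese centre must be in the +3 oxidation state. Mn sits in group 7, so the d-electron count is 7 − 3 = 4. Isothiocyanate is a weak-field ligand for a first-row metal, so the complex is high-spin. The t₂g³e_g¹ (high-spin) configuration has an unevenly filled e_g set; the Jahn–Teller theorem predicts a tetragonal distortion (typically axial elongation) to lift the degeneracy.
[Y(NCS)6]^3-: Each isothiocyanate is −1; balancing the −3 overall charge requires Y(III). Group 3 minus oxidation state 3 gives a d⁰ configuration. The d⁰ configuration leaves the e_g set evenly filled (or empty) — no strong Jahn–Teller driving force.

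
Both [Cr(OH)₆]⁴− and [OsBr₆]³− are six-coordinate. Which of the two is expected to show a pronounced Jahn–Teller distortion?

[Cr(OH)₆]⁴−: Summing ligand charges against the −4 overall charge gives an oxidation state of +2 for chromium. Chromium is a group-6 element; Cr(II) is therefore d⁴. Hydroxide is a weak-field ligand for a first-row metal, so the complex is high-spin. The t₂g³e_g¹ (high-spin) configuration has an unevenly filled e_g set; the Jahn–Teller theorem predicts a tetragonal distortion (typically axial elongation) to lift the degeneracy.
[OsBr₆]³−: Each bromide is −1; balancing the −3 overall charge requires Os(III). Group 8 minus oxidation state 3 gives a d⁵ configuration. A 5d ion has a large Δₒ and is invariably low-spin. The d⁵ configuration leaves the e_g set evenly filled (or empty) — no strong Jahn–Teller driving force.

[Cr(OH)₆]⁴−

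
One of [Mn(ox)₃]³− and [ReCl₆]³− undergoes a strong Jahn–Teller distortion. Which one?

[Mn(ox)₃]³−: Ligand charges: each oxalate is −2. With an overall charge of −3 the manganese centre must be in the +3 oxidation state. Manganese is a group-7 element; Mn(III) is therefore d⁴. Oxalate is a weak-field ligand for a first-row metal, so the complex is high-spin. The t₂g³e_g¹ (high-spin) configuration has an unevenly filled e_g set; the Jahn–Teller theorem predicts a tetragonal distortion (typically axial elongation) to lift the degeneracy.
[ReCl₆]³−: Each chloride is −1; balancing the −3 overall charge requires Re(III). Rhenium is a group-7 element; Re(III) is therefore d⁴. A 5d ion has a large Δₒ and is invariably low-spin. The d⁴ configuration leaves the e_g set evenly filled (or empty) — no strong Jahn–Teller driving force.

[Mn(ox)₃]³−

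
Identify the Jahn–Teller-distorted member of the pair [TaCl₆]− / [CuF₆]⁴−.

[TaCl₆]−: Summing ligand charges against the −1 overall charge gives an oxidation state of +5 for tantalum. Ta sits in group 5, so the d-electron count is 5 − 5 = 0. The d⁰ configuration leaves the e_g set evenly filled (or empty) — no strong Jahn–Teller driving force.
[CuF₆]⁴−: Summing ligand charges against the −4 overall charge gives an oxidation state of +2 for copper. Group 11 minus oxidation state 2 gives a d⁹ configuration. The t₂g⁶e_g³ configuration has an unevenly filled e_g set; the Jahn–Teller theorem predicts a tetragonal distortion (typically axial elongation) to lift the degeneracy.

[CuF₆]⁴−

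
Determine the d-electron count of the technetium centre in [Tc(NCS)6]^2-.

d³

Ligand charges: each isothiocyanate is −1. With an overall charge of −2 the technetium centre must be in the +4 oxidation state.
Group 7 minus oxidation state 4 gives a d³ configuration.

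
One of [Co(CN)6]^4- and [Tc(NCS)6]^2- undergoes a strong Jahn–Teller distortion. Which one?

[Co(CN)6]^4-

[Co(CN)6]^4-: Summing ligand charges against the −4 overall charge gives an oxidation state of +2 for cobalt. Co sits in group 9, so the d-electron count is 9 − 2 = 7. Cyanide is a strong-field ligand (high in the spectrochemical series) for a first-row metal, so the complex is low-spin. The t₂g⁶e_g¹ (low-spin) configuration has an unevenly filled e_g set; the Jahn–Teller theorem predicts a tetragonal distortion (typically axial elongation) to lift the degeneracy.
[Tc(NCS)6]^2-: Summing ligand charges against the −2 overall charge gives an oxidation state of +4 for technetium. Technetium is a group-7 element; Tc(IV) is therefore d³. The d³ configuration leaves the e_g set evenly filled (or empty) — no strong Jahn–Teller driving force.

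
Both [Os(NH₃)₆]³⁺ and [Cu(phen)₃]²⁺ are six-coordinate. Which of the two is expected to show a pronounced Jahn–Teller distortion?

[Cu(phen)₃]²⁺

[Os(NH₃)₆]³⁺: Summing ligand charges against the +3 overall charge gives an oxidation state of +3 for osmium. Os sits in group 8, so the d-electron count is 8 − 3 = 5. A 5d ion has a large Δₒ and is invariably low-spin. The d⁵ configuration leaves the e_g set evenly filled (or empty) — no strong Jahn–Teller driving force.
[Cu(phen)₃]²⁺: Summing ligand charges against the +2 overall charge gives an oxidation state of +2 for copper. Group 11 minus oxidation state 2 gives a d⁹ configuration. The t₂g⁶e_g³ configuration has an unevenly filled e_g set; the Jahn–Teller theorem predicts a tetragonal distortion (typically axial elongation) to lift the degeneracy.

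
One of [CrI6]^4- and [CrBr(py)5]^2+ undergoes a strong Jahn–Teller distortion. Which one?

[CrI6]^4-

[CrI6]^4-: Each iodide is −1; balancing the −4 overall charge requires Cr(II). Group 6 minus oxidation state 2 gives a d⁴ configuration. Iodide is a weak-field ligand for a first-row metal, so the complex is high-spin. The t₂g³e_g¹ (high-spin) configuration has an unevenly filled e_g set; the Jahn–Teller theorem predicts a tetragonal distortion (typically axial elongation) to lift the degeneracy.
[CrBr(py)5]^2+: Ligand charges: each bromide is −1; pyridine is neutral. With an overall charge of +2 the chromium centre must be in the +3 oxidation state. Group 6 minus oxidation state 3 gives a d³ configuration. The d³ configuration leaves the e_g set evenly filled (or empty) — no strong Jahn–Teller driving force.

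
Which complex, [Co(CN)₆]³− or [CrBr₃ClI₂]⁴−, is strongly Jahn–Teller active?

[Co(CN)₆]³−: Summing ligand charges against the −3 overall charge gives an oxidation state of +3 for cobalt. Cobalt is a group-9 element; Co(III) is therefore d⁶. Co(III) has an exceptionally large octahedral splitting and is low-spin with essentially every ligand except fluoride. The d⁶ configuration leaves the e_g set evenly filled (or empty) — no strong Jahn–Teller driving force.
[CrBr₃ClI₂]⁴−: Summing ligand charges against the −4 overall charge gives an oxidation state of +2 for chromium. Cr sits in group 6, so the d-electron count is 6 − 2 = 4. Bromide, chloride, and iodide are weak-field ligands for a first-row metal, so the complex is high-spin. The t₂g³e_g¹ (high-spin) configuration has an unevenly filled e_g set; the Jahn–Teller theorem predicts a tetragonal distortion (typically axial elongation) to lift the degeneracy.

[CrBr₃ClI₂]⁴−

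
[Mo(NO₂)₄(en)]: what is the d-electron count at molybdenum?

Each nitro (N-bound nitrite) is −1; ethylenediamine is neutral; balancing the 0 overall charge requires Mo(IV).
Group 6 minus oxidation state 4 gives a d² configuration.

d2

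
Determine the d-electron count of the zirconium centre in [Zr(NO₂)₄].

Summing ligand charges against the 0 overall charge gives an oxidation state of +4 for zirconium.
Zr sits in group 4, so the d-electron count is 4 − 4 = 0.

d0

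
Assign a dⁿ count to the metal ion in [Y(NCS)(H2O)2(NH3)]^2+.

Each isothiocyanate is −1; water is neutral; ammonia is neutral; balancing the +2 overall charge requires Y(III).
Y sits in group 3, so the d-electron count is 3 − 3 = 0.

d0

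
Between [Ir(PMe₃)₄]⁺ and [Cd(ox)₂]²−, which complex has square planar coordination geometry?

For [Ir(PMe₃)₄]⁺: Summing ligand charges against the +1 overall charge gives an oxidation state of +1 for iridium. Iridium is a group-9 element; Ir(I) is therefore d⁸. A 5d d⁸ ion has a large crystal-field splitting; square planar leaves the high-energy d_{x²−y²} orbital empty and maximises CFSE. → square planar.
For [Cd(ox)₂]²−: Summing ligand charges against the −2 overall charge gives an oxidation state of +2 for cadmium. Cadmium is a group-12 element; Cd(II) is therefore d¹⁰. A d¹⁰ ion has no crystal-field stabilisation preference between square planar and tetrahedral, so four ligands adopt the sterically favoured tetrahedral geometry. → tetrahedral.

[Ir(PMe₃)₄]⁺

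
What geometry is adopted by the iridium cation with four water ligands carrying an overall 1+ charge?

Ligand charges: water is neutral. With an overall charge of +1 the iridium centre must be in the +1 oxidation state.
Ir sits in group 9, so the d-electron count is 9 − 1 = 8.
With 4 monodentate ligands the coordination number is 4.
A 5d d⁸ ion has a large crystal-field splitting; square planar leaves the high-energy d_{x²−y²} orbital empty and maximises CFSE.

square planar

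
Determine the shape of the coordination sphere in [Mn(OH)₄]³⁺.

Ligand charges: each hydroxide is −1. With an overall charge of +3 the manganese centre must be in the +7 oxidation state.
Manganese is a group-7 element; Mn(VII) is therefore d⁰.
Coordination number: 4.
A d⁰ ion has no crystal-field stabilisation preference between square planar and tetrahedral, so four ligands adopt the sterically favoured tetrahedral geometry.

tetrahedral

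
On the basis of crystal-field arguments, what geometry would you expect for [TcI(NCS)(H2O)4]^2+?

octahedral

Each iodide is −1; each isothiocyanate is −1; water is neutral; balancing the +2 overall charge requires Tc(IV).
Technetium is a group-7 element; Tc(IV) is therefore d³.
Coordination number: 6.
Six donors around a single metal centre give an octahedral coordination sphere.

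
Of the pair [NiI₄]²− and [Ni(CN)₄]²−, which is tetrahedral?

For [NiI₄]²−: Ligand charges: each iodide is −1. With an overall charge of −2 the nickel centre must be in the +2 oxidation state. Ni sits in group 10, so the d-electron count is 10 − 2 = 8. Iodide is a weak-field ligand. With weak-field ligands the CFSE gain from square planar is small, so a 3d d⁸ ion takes the sterically preferred tetrahedral geometry. → tetrahedral.
For [Ni(CN)₄]²−: Summing ligand charges against the −2 overall charge gives an oxidation state of +2 for nickel. Ni sits in group 10, so the d-electron count is 10 − 2 = 8. Cyanide is a strong-field ligand (high in the spectrochemical series). A 3d d⁸ ion with strong-field ligands gains enough CFSE to favour square planar over tetrahedral. → square planar.

[NiI₄]²−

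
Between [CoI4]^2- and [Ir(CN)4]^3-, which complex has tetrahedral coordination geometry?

For [CoI4]^2-: Each iodide is −1; balancing the −2 overall charge requires Co(II). Co sits in group 9, so the d-electron count is 9 − 2 = 7. For a high-spin 3d d⁷ ion with weak-field ligands the small Δₜ gives little square-planar CFSE advantage, so four ligands adopt the sterically favoured tetrahedral geometry. → tetrahedral.
For [Ir(CN)4]^3-: Each cyanide is −1; balancing the −3 overall charge requires Ir(I). Ir sits in group 9, so the d-electron count is 9 − 1 = 8. A 5d d⁸ ion has a large crystal-field splitting; square planar leaves the high-energy d_{x²−y²} orbital empty and maximises CFSE. → square planar.

[CoI4]^2-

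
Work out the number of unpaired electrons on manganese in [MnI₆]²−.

Ligand charges: each iodide is −1. With an overall charge of −2 the manganese centre must be in the +4 oxidation state.
Mn sits in group 7, so the d-electron count is 7 − 4 = 3.
In an octahedral field the d³ configuration is t₂g³e_g⁰ (only one arrangement possible), giving 3 unpaired electrons.

3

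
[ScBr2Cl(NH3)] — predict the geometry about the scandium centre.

Summing ligand charges against the 0 overall charge gives an oxidation state of +3 for scandium.
Scandium is a group-3 element; Sc(III) is therefore d⁰.
With 4 monodentate ligands the coordination number is 4.
A d⁰ ion has no crystal-field stabilisation preference between square planar and tetrahedral, so four ligands adopt the sterically favoured tetrahedral geometry.

tetrahedral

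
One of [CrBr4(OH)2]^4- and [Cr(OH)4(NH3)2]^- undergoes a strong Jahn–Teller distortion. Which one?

[CrBr4(OH)2]^4-: Each bromide is −1; each hydroxide is −1; balancing the −4 overall charge requires Cr(II). Chromium is a group-6 element; Cr(II) is therefore d⁴. Bromide and hydroxide are weak-field ligands for a first-row metal, so the complex is high-spin. The t₂g³e_g¹ (high-spin) configuration has an unevenly filled e_g set; the Jahn–Teller theorem predicts a tetragonal distortion (typically axial elongation) to lift the degeneracy.
[Cr(OH)4(NH3)2]^-: Each hydroxide is −1; ammonia is neutral; balancing the −1 overall charge requires Cr(III). Chromium is a group-6 element; Cr(III) is therefore d³. The d³ configuration leaves the e_g set evenly filled (or empty) — no strong Jahn–Teller driving force.

[CrBr4(OH)2]^4-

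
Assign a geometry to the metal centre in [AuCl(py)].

Summing ligand charges against the 0 overall charge gives an oxidation state of +1 for gold.
Au sits in group 11, so the d-electron count is 11 − 1 = 10.
With 2 monodentate ligands the coordination number is 2.
A d¹⁰ ion with only two ligands adopts a linear arrangement (sp hybridisation; no CFSE preference).

linear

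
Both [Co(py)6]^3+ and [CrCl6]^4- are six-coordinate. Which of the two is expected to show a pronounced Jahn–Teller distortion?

[CrCl6]^4-

[Co(py)6]^3+: Summing ligand charges against the +3 overall charge gives an oxidation state of +3 for cobalt. Cobalt is a group-9 element; Co(III) is therefore d⁶. Co(III) has an exceptionally large octahedral splitting and is low-spin with essentially every ligand except fluoride. The d⁶ configuration leaves the e_g set evenly filled (or empty) — no strong Jahn–Teller driving force.
[CrCl6]^4-: Summing ligand charges against the −4 overall charge gives an oxidation state of +2 for chromium. Chromium is a group-6 element; Cr(II) is therefore d⁴. Chloride is a weak-field ligand for a first-row metal, so the complex is high-spin. The t₂g³e_g¹ (high-spin) configuration has an unevenly filled e_g set; the Jahn–Teller theorem predicts a tetragonal distortion (typically axial elongation) to lift the degeneracy.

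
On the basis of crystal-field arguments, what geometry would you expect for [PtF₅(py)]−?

Each fluoride is −1; pyridine is neutral; balancing the −1 overall charge requires Pt(IV).
Pt sits in group 10, so the d-electron count is 10 − 4 = 6.
Coordination number: 6.
Six donors around a single metal centre give an octahedral coordination sphere.

octahedral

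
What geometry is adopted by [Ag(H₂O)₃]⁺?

Ligand charges: water is neutral. With an overall charge of +1 the silver centre must be in the +1 oxidation state.
Group 11 minus oxidation state 1 gives a d¹⁰ configuration.
With 3 monodentate ligands the coordination number is 3.
Three ligands around a d¹⁰ centre minimise repulsion in a trigonal-planar arrangement.

trigonal planar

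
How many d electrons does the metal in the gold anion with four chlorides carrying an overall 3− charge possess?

Ligand charges: each chloride is −1. With an overall charge of −3 the gold centre must be in the +1 oxidation state.
Group 11 minus oxidation state 1 gives a d¹⁰ configuration.

d10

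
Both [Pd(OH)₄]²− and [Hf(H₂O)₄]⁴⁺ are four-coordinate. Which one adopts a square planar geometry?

For [Pd(OH)₄]²−: Ligand charges: each hydroxide is −1. With an overall charge of −2 the palladium centre must be in the +2 oxidation state. Group 10 minus oxidation state 2 gives a d⁸ configuration. A 4d d⁸ ion has a large crystal-field splitting; square planar leaves the high-energy d_{x²−y²} orbital empty and maximises CFSE. → square planar.
For [Hf(H₂O)₄]⁴⁺: Summing ligand charges against the +4 overall charge gives an oxidation state of +4 for hafnium. Hf sits in group 4, so the d-electron count is 4 − 4 = 0. A d⁰ ion has no crystal-field stabilisation preference between square planar and tetrahedral, so four ligands adopt the sterically favoured tetrahedral geometry. → tetrahedral.

[Pd(OH)₄]²−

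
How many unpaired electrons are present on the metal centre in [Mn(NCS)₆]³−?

Ligand charges: each isothiocyanate is −1. With an overall charge of −3 the manganese centre must be in the +3 oxidation state.
Group 7 minus oxidation state 3 gives a d⁴ configuration.
The spin state decides the count: Isothiocyanate is a weak-field ligand for a first-row metal, so the complex is high-spin.
An octahedral high-spin d⁴ ion is t₂g³e_g¹, giving 4 unpaired electrons.

4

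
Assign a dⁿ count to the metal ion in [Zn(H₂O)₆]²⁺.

Summing ligand charges against the +2 overall charge gives an oxidation state of +2 for zinc.
Zn sits in group 12, so the d-electron count is 12 − 2 = 10.

d¹⁰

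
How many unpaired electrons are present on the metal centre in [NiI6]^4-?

Summing ligand charges against the −4 overall charge gives an oxidation state of +2 for nickel.
Ni sits in group 10, so the d-electron count is 10 − 2 = 8.
In an octahedral field the d⁸ configuration is t₂g⁶e_g² (only one arrangement possible), giving 2 unpaired electrons.

2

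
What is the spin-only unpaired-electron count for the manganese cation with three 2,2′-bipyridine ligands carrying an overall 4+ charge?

Summing ligand charges against the +4 overall charge gives an oxidation state of +4 for manganese.
Manganese is a group-7 element; Mn(IV) is therefore d³.
Counting donor atoms: 3×2,2′-bipyridine (bidentate) → 6 donors. Coordination number = 6.
In an octahedral field the d³ configuration is t₂g³e_g⁰ (only one arrangement possible), giving 3 unpaired electrons.

3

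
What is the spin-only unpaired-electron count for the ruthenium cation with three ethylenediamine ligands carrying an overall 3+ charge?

Summing ligand charges against the +3 overall charge gives an oxidation state of +3 for ruthenium.
Group 8 minus oxidation state 3 gives a d⁵ configuration.
Counting donor atoms: 3×ethylenediamine (bidentate) → 6 donors. Coordination number = 6.
The spin state decides the count: a 4d ion has a large Δₒ and is invariably low-spin.
An octahedral low-spin d⁵ ion is t₂g⁵e_g⁰, giving 1 unpaired electron.

1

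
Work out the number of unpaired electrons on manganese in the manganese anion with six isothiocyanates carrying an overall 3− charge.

4 unpaired electrons

Each isothiocyanate is −1; balancing the −3 overall charge requires Mn(III).
Group 7 minus oxidation state 3 gives a d⁴ configuration.
The spin state decides the count: Isothiocyanate is a weak-field ligand for a first-row metal, so the complex is high-spin.
An octahedral high-spin d⁴ ion is t₂g³e_g¹, giving 4 unpaired electrons.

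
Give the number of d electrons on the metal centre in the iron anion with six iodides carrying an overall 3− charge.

Summing ligand charges against the −3 overall charge gives an oxidation state of +3 for iron.
Group 8 minus oxidation state 3 gives a d⁵ configuration.

d⁵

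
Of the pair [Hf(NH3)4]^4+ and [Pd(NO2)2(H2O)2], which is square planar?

For [Hf(NH3)4]^4+: Ammonia is neutral; balancing the +4 overall charge requires Hf(IV). Hafnium is a group-4 element; Hf(IV) is therefore d⁰. A d⁰ ion has no crystal-field stabilisation preference between square planar and tetrahedral, so four ligands adopt the sterically favoured tetrahedral geometry. → tetrahedral.
For [Pd(NO2)2(H2O)2]: Each nitro (N-bound nitrite) is −1; water is neutral; balancing the 0 overall charge requires Pd(II). Group 10 minus oxidation state 2 gives a d⁸ configuration. A 4d d⁸ ion has a large crystal-field splitting; square planar leaves the high-energy d_{x²−y²} orbital empty and maximises CFSE. → square planar.

[Pd(NO2)2(H2O)2]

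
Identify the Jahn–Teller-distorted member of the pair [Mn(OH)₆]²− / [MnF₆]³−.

[Mn(OH)₆]²−: Ligand charges: each hydroxide is −1. With an overall charge of −2 the manganese centre must be in the +4 oxidation state. Group 7 minus oxidation state 4 gives a d³ configuration. The d³ configuration leaves the e_g set evenly filled (or empty) — no strong Jahn–Teller driving force.
[MnF₆]³−: Each fluoride is −1; balancing the −3 overall charge requires Mn(III). Mn sits in group 7, so the d-electron count is 7 − 3 = 4. Fluoride is a weak-field ligand for a first-row metal, so the complex is high-spin. The t₂g³e_g¹ (high-spin) configuration has an unevenly filled e_g set; the Jahn–Teller theorem predicts a tetragonal distortion (typically axial elongation) to lift the degeneracy.

[MnF₆]³−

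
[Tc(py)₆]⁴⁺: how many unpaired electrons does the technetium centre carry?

Pyridine is neutral; balancing the +4 overall charge requires Tc(IV).
Technetium is a group-7 element; Tc(IV) is therefore d³.
In an octahedral field the d³ configuration is t₂g³e_g⁰ (only one arrangement possible), giving 3 unpaired electrons.

3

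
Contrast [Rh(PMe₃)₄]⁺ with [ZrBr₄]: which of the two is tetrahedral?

[ZrBr₄]

For [Rh(PMe₃)₄]⁺: Trimethylphosphine is neutral; balancing the +1 overall charge requires Rh(I). Group 9 minus oxidation state 1 gives a d⁸ configuration. A 4d d⁸ ion has a large crystal-field splitting; square planar leaves the high-energy d_{x²−y²} orbital empty and maximises CFSE. → square planar.
For [ZrBr₄]: Each bromide is −1; balancing the 0 overall charge requires Zr(IV). Group 4 minus oxidation state 4 gives a d⁰ configuration. A d⁰ ion has no crystal-field stabilisation preference between square planar and tetrahedral, so four ligands adopt the sterically favoured tetrahedral geometry. → tetrahedral.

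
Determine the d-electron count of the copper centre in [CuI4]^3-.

d10

Summing ligand charges against the −3 overall charge gives an oxidation state of +1 for copper.
Copper is a group-11 element; Cu(I) is therefore d¹⁰.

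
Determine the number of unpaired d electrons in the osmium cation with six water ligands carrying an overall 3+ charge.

1

Ligand charges: water is neutral. With an overall charge of +3 the osmium centre must be in the +3 oxidation state.
Group 8 minus oxidation state 3 gives a d⁵ configuration.
The spin state decides the count: a 5d ion has a large Δₒ and is invariably low-spin.
An octahedral low-spin d⁵ ion is t₂g⁵e_g⁰, giving 1 unpaired electron.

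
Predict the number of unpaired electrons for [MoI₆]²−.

Ligand charges: each iodide is −1. With an overall charge of −2 the molybdenum centre must be in the +4 oxidation state.
Mo sits in group 6, so the d-electron count is 6 − 4 = 2.
In an octahedral field the d² configuration is t₂g²e_g⁰ (only one arrangement possible), giving 2 unpaired electrons.

2 unpaired electrons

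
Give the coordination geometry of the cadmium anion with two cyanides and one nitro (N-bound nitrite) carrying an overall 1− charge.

Summing ligand charges against the −1 overall charge gives an oxidation state of +2 for cadmium.
Group 12 minus oxidation state 2 gives a d¹⁰ configuration.
With 3 monodentate ligands the coordination number is 3.
Three ligands around a d¹⁰ centre minimise repulsion in a trigonal-planar arrangement.

trigonal planar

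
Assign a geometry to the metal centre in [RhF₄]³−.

square planar

Each fluoride is −1; balancing the −3 overall charge requires Rh(I).
Rhodium is a group-9 element; Rh(I) is therefore d⁸.
With 4 monodentate ligands the coordination number is 4.
A 4d d⁸ ion has a large crystal-field splitting; square planar leaves the high-energy d_{x²−y²} orbital empty and maximises CFSE.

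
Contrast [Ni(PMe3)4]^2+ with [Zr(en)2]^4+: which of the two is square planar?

For [Ni(PMe3)4]^2+: Summing ligand charges against the +2 overall charge gives an oxidation state of +2 for nickel. Ni sits in group 10, so the d-electron count is 10 − 2 = 8. Trimethylphosphine is a strong-field ligand (high in the spectrochemical series). A 3d d⁸ ion with strong-field ligands gains enough CFSE to favour square planar over tetrahedral. → square planar.
For [Zr(en)2]^4+: Ligand charges: ethylenediamine is neutral. With an overall charge of +4 the zirconium centre must be in the +4 oxidation state. Group 4 minus oxidation state 4 gives a d⁰ configuration. A d⁰ ion has no crystal-field stabilisation preference between square planar and tetrahedral, so four ligands adopt the sterically favoured tetrahedral geometry. → tetrahedral.

[Ni(PMe3)4]^2+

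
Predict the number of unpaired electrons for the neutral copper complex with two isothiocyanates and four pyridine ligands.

1

Each isothiocyanate is −1; pyridine is neutral; balancing the 0 overall charge requires Cu(II).
Group 11 minus oxidation state 2 gives a d⁹ configuration.
In an octahedral field the d⁹ configuration is t₂g⁶e_g³ (only one arrangement possible), giving 1 unpaired electron.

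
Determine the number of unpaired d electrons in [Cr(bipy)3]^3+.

3 unpaired electrons

Ligand charges: 2,2′-bipyridine is neutral. With an overall charge of +3 the chromium centre must be in the +3 oxidation state.
Group 6 minus oxidation state 3 gives a d³ configuration.
Counting donor atoms: 3×2,2′-bipyridine (bidentate) → 6 donors. Coordination number = 6.
In an octahedral field the d³ configuration is t₂g³e_g⁰ (only one arrangement possible), giving 3 unpaired electrons.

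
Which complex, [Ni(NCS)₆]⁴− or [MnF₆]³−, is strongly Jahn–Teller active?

[Ni(NCS)₆]⁴−: Each isothiocyanate is −1; balancing the −4 overall charge requires Ni(II). Nickel is a group-10 element; Ni(II) is therefore d⁸. The d⁸ configuration leaves the e_g set evenly filled (or empty) — no strong Jahn–Teller driving force.
[MnF₆]³−: Each fluoride is −1; balancing the −3 overall charge requires Mn(III). Manganese is a group-7 element; Mn(III) is therefore d⁴. Fluoride is a weak-field ligand for a first-row metal, so the complex is high-spin. The t₂g³e_g¹ (high-spin) configuration has an unevenly filled e_g set; the Jahn–Teller theorem predicts a tetragonal distortion (typically axial elongation) to lift the degeneracy.

[MnF₆]³−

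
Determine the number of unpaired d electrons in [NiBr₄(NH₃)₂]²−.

2 unpaired electrons

Each bromide is −1; ammonia is neutral; balancing the −2 overall charge requires Ni(II).
Ni sits in group 10, so the d-electron count is 10 − 2 = 8.
In an octahedral field the d⁸ configuration is t₂g⁶e_g² (only one arrangement possible), giving 2 unpaired electrons.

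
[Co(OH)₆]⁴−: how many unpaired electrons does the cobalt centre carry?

3 unpaired electrons

Ligand charges: each hydroxide is −1. With an overall charge of −4 the cobalt centre must be in the +2 oxidation state.
Cobalt is a group-9 element; Co(II) is therefore d⁷.
The spin state decides the count: Hydroxide is a weak-field ligand for a first-row metal, so the complex is high-spin.
An octahedral high-spin d⁷ ion is t₂g⁵e_g², giving 3 unpaired electrons.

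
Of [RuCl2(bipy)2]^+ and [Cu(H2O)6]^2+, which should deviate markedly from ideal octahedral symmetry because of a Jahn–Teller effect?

[RuCl2(bipy)2]^+: Ligand charges: each chloride is −1; 2,2′-bipyridine is neutral. With an overall charge of +1 the ruthenium centre must be in the +3 oxidation state. Ru sits in group 8, so the d-electron count is 8 − 3 = 5. A 4d ion has a large Δₒ and is invariably low-spin. The d⁵ configuration leaves the e_g set evenly filled (or empty) — no strong Jahn–Teller driving force.
[Cu(H2O)6]^2+: Ligand charges: water is neutral. With an overall charge of +2 the copper centre must be in the +2 oxidation state. Copper is a group-11 element; Cu(II) is therefore d⁹. The t₂g⁶e_g³ configuration has an unevenly filled e_g set; the Jahn–Teller theorem predicts a tetragonal distortion (typically axial elongation) to lift the degeneracy.

[Cu(H2O)6]^2+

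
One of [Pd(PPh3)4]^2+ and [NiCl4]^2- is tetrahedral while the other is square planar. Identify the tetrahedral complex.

For [Pd(PPh3)4]^2+: Summing ligand charges against the +2 overall charge gives an oxidation state of +2 for palladium. Pd sits in group 10, so the d-electron count is 10 − 2 = 8. A 4d d⁸ ion has a large crystal-field splitting; square planar leaves the high-energy d_{x²−y²} orbital empty and maximises CFSE. → square planar.
For [NiCl4]^2-: Each chloride is −1; balancing the −2 overall charge requires Ni(II). Group 10 minus oxidation state 2 gives a d⁸ configuration. Chloride is a weak-field ligand. With weak-field ligands the CFSE gain from square planar is small, so a 3d d⁸ ion takes the sterically preferred tetrahedral geometry. → tetrahedral.

[NiCl4]^2-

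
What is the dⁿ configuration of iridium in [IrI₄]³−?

Ligand charges: each iodide is −1. With an overall charge of −3 the iridium centre must be in the +1 oxidation state.
Iridium is a group-9 element; Ir(I) is therefore d⁸.

d⁸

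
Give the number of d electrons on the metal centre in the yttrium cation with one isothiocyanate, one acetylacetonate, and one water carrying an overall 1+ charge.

Each isothiocyanate is −1; each acetylacetonate is −1; water is neutral; balancing the +1 overall charge requires Y(III).
Yttrium is a group-3 element; Y(III) is therefore d⁰.

d⁰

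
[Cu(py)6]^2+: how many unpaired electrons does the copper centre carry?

1 unpaired electron

Pyridine is neutral; balancing the +2 overall charge requires Cu(II).
Cu sits in group 11, so the d-electron count is 11 − 2 = 9.
In an octahedral field the d⁹ configuration is t₂g⁶e_g³ (only one arrangement possible), giving 1 unpaired electron.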